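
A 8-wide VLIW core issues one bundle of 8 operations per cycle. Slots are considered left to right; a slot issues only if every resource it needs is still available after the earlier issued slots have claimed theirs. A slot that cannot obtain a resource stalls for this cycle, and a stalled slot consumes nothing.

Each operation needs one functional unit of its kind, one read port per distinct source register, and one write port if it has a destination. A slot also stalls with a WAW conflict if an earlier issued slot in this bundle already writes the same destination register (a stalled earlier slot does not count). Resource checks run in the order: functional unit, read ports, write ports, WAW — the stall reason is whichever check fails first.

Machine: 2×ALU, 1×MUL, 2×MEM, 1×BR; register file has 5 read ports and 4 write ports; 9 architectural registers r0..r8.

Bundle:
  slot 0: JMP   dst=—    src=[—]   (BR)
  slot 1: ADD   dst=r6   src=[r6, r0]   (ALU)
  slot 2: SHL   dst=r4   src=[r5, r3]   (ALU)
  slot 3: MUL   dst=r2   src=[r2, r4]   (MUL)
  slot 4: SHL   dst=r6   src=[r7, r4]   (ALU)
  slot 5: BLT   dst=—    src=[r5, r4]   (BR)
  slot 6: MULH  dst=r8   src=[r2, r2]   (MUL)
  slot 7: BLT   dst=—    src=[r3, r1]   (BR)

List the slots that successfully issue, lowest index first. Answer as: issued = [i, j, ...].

issued = [0, 1, 2, 6]

slot 0 (BR): ISSUE — free A2,Mu1,Ld2,B0 rp5 wp4
slot 1 (ALU): ISSUE — free A1,Mu1,Ld2,B0 rp3 wp3
slot 2 (ALU): ISSUE — free A0,Mu1,Ld2,B0 rp1 wp2
slot 3 (MUL): stall RD_PORT — free A0,Mu1,Ld2,B0 rp1 wp2
slot 4 (ALU): stall FU — free A0,Mu1,Ld2,B0 rp1 wp2
slot 5 (BR): stall FU — free A0,Mu1,Ld2,B0 rp1 wp2
slot 6 (MUL): ISSUE — free A0,Mu0,Ld2,B0 rp0 wp1
slot 7 (BR): stall FU — free A0,Mu0,Ld2,B0 rp0 wp1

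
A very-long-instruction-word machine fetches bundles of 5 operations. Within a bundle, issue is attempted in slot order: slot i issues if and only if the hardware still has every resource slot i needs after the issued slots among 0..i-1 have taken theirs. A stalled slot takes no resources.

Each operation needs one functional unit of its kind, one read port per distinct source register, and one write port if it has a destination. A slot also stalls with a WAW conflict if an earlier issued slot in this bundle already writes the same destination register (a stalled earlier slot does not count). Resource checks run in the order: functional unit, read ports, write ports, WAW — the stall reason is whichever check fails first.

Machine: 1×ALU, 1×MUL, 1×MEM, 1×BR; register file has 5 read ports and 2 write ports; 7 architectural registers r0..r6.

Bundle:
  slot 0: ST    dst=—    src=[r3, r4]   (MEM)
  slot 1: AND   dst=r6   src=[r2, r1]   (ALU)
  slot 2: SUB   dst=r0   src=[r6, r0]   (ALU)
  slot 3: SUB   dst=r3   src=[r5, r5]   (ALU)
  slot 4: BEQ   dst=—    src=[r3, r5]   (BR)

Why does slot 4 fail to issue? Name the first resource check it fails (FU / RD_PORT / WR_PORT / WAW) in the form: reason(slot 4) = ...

slot 0 (MEM): ISSUE — free A1,Mu1,Ld0,B1 rp3 wp2
slot 1 (ALU): ISSUE — free A0,Mu1,Ld0,B1 rp1 wp1
slot 2 (ALU): stall FU — free A0,Mu1,Ld0,B1 rp1 wp1
slot 3 (ALU): stall FU — free A0,Mu1,Ld0,B1 rp1 wp1
slot 4 (BR): stall RD_PORT — free A0,Mu1,Ld0,B1 rp1 wp1

reason(slot 4) = RD_PORT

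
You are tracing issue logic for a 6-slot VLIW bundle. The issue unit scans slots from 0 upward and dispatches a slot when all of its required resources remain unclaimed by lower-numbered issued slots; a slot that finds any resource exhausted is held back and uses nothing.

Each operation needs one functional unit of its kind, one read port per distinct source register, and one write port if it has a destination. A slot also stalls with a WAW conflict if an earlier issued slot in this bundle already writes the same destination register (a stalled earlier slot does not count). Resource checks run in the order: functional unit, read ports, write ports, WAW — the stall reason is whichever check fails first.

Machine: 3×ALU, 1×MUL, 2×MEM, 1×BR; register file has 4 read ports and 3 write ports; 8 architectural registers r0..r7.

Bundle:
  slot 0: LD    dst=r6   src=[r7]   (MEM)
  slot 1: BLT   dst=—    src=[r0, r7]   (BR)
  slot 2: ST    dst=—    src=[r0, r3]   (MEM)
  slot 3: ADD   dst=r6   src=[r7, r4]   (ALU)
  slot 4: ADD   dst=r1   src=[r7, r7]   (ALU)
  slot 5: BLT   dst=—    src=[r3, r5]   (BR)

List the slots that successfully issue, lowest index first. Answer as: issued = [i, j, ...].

(0) want 1×MEM +1rd +1wr — yes → AL3|MU1|ME1|BR1|rd3|wr2
(1) want 1×BR +2rd +0wr — yes → AL3|MU1|ME1|BR0|rd1|wr2
(2) want 1×MEM +2rd +0wr — RD_PORT → AL3|MU1|ME1|BR0|rd1|wr2
(3) want 1×ALU +2rd +1wr — RD_PORT → AL3|MU1|ME1|BR0|rd1|wr2
(4) want 1×ALU +1rd +1wr — yes → AL2|MU1|ME1|BR0|rd0|wr1
(5) want 1×BR +2rd +0wr — FU → AL2|MU1|ME1|BR0|rd0|wr1

issued = [0, 1, 4]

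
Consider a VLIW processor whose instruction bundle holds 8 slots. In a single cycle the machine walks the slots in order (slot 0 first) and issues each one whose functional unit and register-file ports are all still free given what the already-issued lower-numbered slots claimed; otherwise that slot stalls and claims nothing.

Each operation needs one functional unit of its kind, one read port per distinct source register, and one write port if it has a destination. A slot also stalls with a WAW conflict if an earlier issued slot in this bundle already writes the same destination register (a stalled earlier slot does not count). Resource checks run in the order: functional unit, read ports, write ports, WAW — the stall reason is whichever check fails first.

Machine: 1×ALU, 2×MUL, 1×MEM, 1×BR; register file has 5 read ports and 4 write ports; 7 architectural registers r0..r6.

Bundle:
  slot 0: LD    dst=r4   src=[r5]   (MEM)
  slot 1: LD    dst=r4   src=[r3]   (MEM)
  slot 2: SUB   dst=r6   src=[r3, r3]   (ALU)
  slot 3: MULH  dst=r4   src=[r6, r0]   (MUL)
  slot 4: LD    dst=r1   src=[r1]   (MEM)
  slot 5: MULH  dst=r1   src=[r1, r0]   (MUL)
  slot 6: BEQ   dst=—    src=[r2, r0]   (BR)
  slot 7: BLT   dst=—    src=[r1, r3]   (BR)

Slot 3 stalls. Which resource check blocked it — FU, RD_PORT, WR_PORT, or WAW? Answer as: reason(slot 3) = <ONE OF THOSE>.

reason(slot 3) = WAW

  0. MEM→r4 ⇒ go  {1A/2Mu/0Ld/1B | 4r 3w}
  1. MEM→r4 ⇒ no(FU)  {1A/2Mu/0Ld/1B | 4r 3w}
  2. ALU→r6 ⇒ go  {0A/2Mu/0Ld/1B | 3r 2w}
  3. MUL→r4 ⇒ no(WAW)  {0A/2Mu/0Ld/1B | 3r 2w}
  4. MEM→r1 ⇒ no(FU)  {0A/2Mu/0Ld/1B | 3r 2w}
  5. MUL→r1 ⇒ go  {0A/1Mu/0Ld/1B | 1r 1w}
  6. BR ⇒ no(RD_PORT)  {0A/1Mu/0Ld/1B | 1r 1w}
  7. BR ⇒ no(RD_PORT)  {0A/1Mu/0Ld/1B | 1r 1w}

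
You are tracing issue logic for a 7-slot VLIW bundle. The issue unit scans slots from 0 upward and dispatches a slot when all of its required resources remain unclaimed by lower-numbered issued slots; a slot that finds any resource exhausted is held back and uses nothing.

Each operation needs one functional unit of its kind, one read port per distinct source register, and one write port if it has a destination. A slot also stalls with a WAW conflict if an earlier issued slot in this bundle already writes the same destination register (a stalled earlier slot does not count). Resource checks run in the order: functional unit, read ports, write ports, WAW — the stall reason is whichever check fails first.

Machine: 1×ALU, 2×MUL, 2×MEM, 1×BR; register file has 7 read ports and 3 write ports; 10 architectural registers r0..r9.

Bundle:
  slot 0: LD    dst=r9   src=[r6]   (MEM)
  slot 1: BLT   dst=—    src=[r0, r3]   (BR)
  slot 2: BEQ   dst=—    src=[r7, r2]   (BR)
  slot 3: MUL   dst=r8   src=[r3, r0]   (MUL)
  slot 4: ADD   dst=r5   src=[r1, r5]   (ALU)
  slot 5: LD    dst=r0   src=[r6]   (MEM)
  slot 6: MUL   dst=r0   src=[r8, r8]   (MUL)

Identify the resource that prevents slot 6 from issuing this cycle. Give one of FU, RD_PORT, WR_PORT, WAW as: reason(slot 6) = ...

  0. MEM→r9 ⇒ go  {1A/2Mu/1Ld/1B | 6r 2w}
  1. BR ⇒ go  {1A/2Mu/1Ld/0B | 4r 2w}
  2. BR ⇒ no(FU)  {1A/2Mu/1Ld/0B | 4r 2w}
  3. MUL→r8 ⇒ go  {1A/1Mu/1Ld/0B | 2r 1w}
  4. ALU→r5 ⇒ go  {0A/1Mu/1Ld/0B | 0r 0w}
  5. MEM→r0 ⇒ no(RD_PORT)  {0A/1Mu/1Ld/0B | 0r 0w}
  6. MUL→r0 ⇒ no(RD_PORT)  {0A/1Mu/1Ld/0B | 0r 0w}

reason(slot 6) = RD_PORT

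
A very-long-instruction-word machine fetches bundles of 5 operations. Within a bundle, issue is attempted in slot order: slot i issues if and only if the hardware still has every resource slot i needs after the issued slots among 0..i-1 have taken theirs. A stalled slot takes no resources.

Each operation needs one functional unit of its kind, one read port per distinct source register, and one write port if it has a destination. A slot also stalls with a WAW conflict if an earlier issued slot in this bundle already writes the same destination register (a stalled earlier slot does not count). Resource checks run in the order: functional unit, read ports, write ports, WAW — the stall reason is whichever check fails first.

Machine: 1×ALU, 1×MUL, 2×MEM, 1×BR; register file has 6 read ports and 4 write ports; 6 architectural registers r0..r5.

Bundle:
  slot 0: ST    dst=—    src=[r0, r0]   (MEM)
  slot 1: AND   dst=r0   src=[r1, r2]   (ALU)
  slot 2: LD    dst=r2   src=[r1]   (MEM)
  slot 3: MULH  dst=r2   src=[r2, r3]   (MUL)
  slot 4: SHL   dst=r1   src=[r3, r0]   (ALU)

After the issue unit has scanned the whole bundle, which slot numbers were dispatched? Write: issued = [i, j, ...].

  0. MEM ⇒ go  {1A/1Mu/1Ld/1B | 5r 4w}
  1. ALU→r0 ⇒ go  {0A/1Mu/1Ld/1B | 3r 3w}
  2. MEM→r2 ⇒ go  {0A/1Mu/0Ld/1B | 2r 2w}
  3. MUL→r2 ⇒ no(WAW)  {0A/1Mu/0Ld/1B | 2r 2w}
  4. ALU→r1 ⇒ no(FU)  {0A/1Mu/0Ld/1B | 2r 2w}

issued = [0, 1, 2]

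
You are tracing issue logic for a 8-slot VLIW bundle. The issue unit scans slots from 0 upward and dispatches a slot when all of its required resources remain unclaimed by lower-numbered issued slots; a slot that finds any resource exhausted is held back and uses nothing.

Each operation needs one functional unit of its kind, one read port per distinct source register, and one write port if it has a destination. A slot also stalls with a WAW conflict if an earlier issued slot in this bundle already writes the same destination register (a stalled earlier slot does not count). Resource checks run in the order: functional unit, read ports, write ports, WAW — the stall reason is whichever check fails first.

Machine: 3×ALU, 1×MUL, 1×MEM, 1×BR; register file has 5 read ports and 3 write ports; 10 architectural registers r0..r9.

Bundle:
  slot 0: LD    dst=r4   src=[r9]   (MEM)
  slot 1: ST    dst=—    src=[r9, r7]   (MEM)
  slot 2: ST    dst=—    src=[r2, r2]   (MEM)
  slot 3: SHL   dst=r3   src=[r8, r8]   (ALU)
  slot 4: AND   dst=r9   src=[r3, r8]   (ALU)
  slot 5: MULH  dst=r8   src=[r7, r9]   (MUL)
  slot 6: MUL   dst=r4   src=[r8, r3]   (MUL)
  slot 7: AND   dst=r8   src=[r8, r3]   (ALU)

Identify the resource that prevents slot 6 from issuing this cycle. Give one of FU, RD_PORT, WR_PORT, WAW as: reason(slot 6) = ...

  0. MEM→r4 ⇒ go  {3A/1Mu/0Ld/1B | 4r 2w}
  1. MEM ⇒ no(FU)  {3A/1Mu/0Ld/1B | 4r 2w}
  2. MEM ⇒ no(FU)  {3A/1Mu/0Ld/1B | 4r 2w}
  3. ALU→r3 ⇒ go  {2A/1Mu/0Ld/1B | 3r 1w}
  4. ALU→r9 ⇒ go  {1A/1Mu/0Ld/1B | 1r 0w}
  5. MUL→r8 ⇒ no(RD_PORT)  {1A/1Mu/0Ld/1B | 1r 0w}
  6. MUL→r4 ⇒ no(RD_PORT)  {1A/1Mu/0Ld/1B | 1r 0w}
  7. ALU→r8 ⇒ no(RD_PORT)  {1A/1Mu/0Ld/1B | 1r 0w}

reason(slot 6) = RD_PORT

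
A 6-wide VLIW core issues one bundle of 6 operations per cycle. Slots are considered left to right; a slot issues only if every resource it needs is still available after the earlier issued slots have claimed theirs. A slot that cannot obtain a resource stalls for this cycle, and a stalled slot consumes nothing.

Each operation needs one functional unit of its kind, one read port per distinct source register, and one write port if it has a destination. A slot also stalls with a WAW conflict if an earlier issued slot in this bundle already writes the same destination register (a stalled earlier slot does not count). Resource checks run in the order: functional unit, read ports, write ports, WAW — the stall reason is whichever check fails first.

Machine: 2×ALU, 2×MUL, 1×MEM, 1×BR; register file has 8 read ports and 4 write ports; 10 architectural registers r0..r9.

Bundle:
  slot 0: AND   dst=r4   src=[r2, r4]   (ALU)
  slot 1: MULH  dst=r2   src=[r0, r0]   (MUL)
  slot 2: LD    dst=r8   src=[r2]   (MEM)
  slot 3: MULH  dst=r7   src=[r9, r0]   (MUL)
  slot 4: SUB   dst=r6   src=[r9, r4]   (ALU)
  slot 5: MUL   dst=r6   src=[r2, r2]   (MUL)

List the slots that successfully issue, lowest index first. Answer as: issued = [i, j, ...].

slot 0 (ALU): ISSUE — free A1,Mu2,Ld1,B1 rp6 wp3
slot 1 (MUL): ISSUE — free A1,Mu1,Ld1,B1 rp5 wp2
slot 2 (MEM): ISSUE — free A1,Mu1,Ld0,B1 rp4 wp1
slot 3 (MUL): ISSUE — free A1,Mu0,Ld0,B1 rp2 wp0
slot 4 (ALU): stall WR_PORT — free A1,Mu0,Ld0,B1 rp2 wp0
slot 5 (MUL): stall FU — free A1,Mu0,Ld0,B1 rp2 wp0

issued = [0, 1, 2, 3]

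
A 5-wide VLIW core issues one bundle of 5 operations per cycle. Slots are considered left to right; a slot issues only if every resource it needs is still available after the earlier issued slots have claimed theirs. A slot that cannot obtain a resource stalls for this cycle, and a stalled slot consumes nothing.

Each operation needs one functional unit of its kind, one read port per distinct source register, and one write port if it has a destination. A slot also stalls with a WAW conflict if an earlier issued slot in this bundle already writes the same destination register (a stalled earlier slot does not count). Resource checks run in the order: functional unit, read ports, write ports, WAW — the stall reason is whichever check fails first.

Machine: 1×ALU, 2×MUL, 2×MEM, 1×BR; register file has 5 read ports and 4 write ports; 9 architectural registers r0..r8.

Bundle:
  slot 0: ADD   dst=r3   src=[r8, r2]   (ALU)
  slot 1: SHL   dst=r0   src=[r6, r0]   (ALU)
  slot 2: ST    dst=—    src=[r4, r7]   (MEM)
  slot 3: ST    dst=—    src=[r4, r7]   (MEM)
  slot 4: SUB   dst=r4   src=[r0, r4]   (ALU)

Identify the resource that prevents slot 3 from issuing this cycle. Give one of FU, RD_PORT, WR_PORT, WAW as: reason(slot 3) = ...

#0 ALU src=r8,r2 dispatched  <A:0 Mu:2 Ld:2 B:1 rd:3 wr:3>
#1 ALU src=r6,r0 held:FU  <A:0 Mu:2 Ld:2 B:1 rd:3 wr:3>
#2 MEM src=r4,r7 dispatched  <A:0 Mu:2 Ld:1 B:1 rd:1 wr:3>
#3 MEM src=r4,r7 held:RD_PORT  <A:0 Mu:2 Ld:1 B:1 rd:1 wr:3>
#4 ALU src=r0,r4 held:FU  <A:0 Mu:2 Ld:1 B:1 rd:1 wr:3>

reason(slot 3) = RD_PORT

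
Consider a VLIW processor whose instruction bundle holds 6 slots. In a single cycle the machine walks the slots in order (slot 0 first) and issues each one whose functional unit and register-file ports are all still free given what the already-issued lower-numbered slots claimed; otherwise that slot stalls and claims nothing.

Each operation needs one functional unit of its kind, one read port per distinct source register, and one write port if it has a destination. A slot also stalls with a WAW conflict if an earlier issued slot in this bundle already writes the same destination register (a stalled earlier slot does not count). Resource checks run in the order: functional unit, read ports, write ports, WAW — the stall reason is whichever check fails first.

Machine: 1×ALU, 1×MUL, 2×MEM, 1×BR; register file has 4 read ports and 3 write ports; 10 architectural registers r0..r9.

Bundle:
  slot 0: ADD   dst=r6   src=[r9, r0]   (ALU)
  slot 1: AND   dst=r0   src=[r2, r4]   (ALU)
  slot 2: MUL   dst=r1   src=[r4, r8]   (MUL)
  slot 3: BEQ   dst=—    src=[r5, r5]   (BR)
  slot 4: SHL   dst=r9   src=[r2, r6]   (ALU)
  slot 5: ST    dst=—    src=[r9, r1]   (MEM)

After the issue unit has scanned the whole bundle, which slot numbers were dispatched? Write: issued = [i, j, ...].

[0] ALU needs rd=2 wr=1: ok; after: ALU=0 MUL=1 MEM=2 BR=1, R=2, W=2
[1] ALU needs rd=2 wr=1: FU; after: ALU=0 MUL=1 MEM=2 BR=1, R=2, W=2
[2] MUL needs rd=2 wr=1: ok; after: ALU=0 MUL=0 MEM=2 BR=1, R=0, W=1
[3] BR needs rd=1 wr=0: RD_PORT; after: ALU=0 MUL=0 MEM=2 BR=1, R=0, W=1
[4] ALU needs rd=2 wr=1: FU; after: ALU=0 MUL=0 MEM=2 BR=1, R=0, W=1
[5] MEM needs rd=2 wr=0: RD_PORT; after: ALU=0 MUL=0 MEM=2 BR=1, R=0, W=1

issued = [0, 2]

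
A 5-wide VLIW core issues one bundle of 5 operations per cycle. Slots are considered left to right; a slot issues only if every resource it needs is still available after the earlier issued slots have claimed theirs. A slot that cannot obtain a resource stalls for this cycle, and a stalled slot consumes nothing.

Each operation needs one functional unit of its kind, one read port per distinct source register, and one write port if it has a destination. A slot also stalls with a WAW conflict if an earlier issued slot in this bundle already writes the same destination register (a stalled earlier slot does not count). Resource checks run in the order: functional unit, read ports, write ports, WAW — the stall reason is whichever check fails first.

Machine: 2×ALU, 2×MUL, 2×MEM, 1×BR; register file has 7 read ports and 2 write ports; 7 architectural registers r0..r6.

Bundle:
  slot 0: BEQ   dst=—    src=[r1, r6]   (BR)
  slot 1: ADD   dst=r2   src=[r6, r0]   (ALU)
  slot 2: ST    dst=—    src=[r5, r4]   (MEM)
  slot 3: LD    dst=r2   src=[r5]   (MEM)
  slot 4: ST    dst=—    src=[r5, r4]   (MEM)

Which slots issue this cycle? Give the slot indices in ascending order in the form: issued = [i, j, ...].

#0 BR src=r1,r6 dispatched  <A:2 Mu:2 Ld:2 B:0 rd:5 wr:2>
#1 ALU src=r6,r0 dispatched  <A:1 Mu:2 Ld:2 B:0 rd:3 wr:1>
#2 MEM src=r5,r4 dispatched  <A:1 Mu:2 Ld:1 B:0 rd:1 wr:1>
#3 MEM src=r5 held:WAW  <A:1 Mu:2 Ld:1 B:0 rd:1 wr:1>
#4 MEM src=r5,r4 held:RD_PORT  <A:1 Mu:2 Ld:1 B:0 rd:1 wr:1>

issued = [0, 1, 2]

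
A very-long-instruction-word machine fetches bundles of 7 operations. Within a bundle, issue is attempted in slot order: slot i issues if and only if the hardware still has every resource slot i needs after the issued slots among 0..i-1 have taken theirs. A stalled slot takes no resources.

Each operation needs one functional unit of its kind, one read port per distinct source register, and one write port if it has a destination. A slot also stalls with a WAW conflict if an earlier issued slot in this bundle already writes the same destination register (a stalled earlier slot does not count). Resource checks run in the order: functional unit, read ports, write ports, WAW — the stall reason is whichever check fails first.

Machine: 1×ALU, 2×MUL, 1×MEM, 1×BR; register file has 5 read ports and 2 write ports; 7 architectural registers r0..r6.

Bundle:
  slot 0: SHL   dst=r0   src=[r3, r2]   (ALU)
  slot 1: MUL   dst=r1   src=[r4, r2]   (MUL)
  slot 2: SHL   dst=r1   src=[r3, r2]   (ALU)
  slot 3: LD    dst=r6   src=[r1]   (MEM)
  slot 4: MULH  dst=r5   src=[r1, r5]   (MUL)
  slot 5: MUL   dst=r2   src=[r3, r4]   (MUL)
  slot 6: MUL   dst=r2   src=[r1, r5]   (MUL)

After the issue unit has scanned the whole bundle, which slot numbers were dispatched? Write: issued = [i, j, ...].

issued = [0, 1]

[0] ALU needs rd=2 wr=1: ok; after: ALU=0 MUL=2 MEM=1 BR=1, R=3, W=1
[1] MUL needs rd=2 wr=1: ok; after: ALU=0 MUL=1 MEM=1 BR=1, R=1, W=0
[2] ALU needs rd=2 wr=1: FU; after: ALU=0 MUL=1 MEM=1 BR=1, R=1, W=0
[3] MEM needs rd=1 wr=1: WR_PORT; after: ALU=0 MUL=1 MEM=1 BR=1, R=1, W=0
[4] MUL needs rd=2 wr=1: RD_PORT; after: ALU=0 MUL=1 MEM=1 BR=1, R=1, W=0
[5] MUL needs rd=2 wr=1: RD_PORT; after: ALU=0 MUL=1 MEM=1 BR=1, R=1, W=0
[6] MUL needs rd=2 wr=1: RD_PORT; after: ALU=0 MUL=1 MEM=1 BR=1, R=1, W=0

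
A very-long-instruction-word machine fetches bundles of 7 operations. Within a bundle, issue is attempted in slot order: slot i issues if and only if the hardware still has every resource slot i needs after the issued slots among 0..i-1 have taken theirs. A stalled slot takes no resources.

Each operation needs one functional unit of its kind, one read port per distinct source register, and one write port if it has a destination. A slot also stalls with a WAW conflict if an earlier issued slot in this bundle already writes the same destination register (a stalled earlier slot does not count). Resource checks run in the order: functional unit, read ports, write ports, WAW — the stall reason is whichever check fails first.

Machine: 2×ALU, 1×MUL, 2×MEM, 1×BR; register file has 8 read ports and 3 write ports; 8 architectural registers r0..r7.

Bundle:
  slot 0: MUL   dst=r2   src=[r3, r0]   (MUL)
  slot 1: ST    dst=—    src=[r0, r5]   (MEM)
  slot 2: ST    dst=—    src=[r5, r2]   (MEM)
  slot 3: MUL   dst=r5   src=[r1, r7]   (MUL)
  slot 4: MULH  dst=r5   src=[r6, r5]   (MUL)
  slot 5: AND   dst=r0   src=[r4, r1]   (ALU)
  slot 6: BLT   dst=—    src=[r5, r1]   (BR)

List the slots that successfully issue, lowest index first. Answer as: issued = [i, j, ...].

[0] MUL needs rd=2 wr=1: ok; after: ALU=2 MUL=0 MEM=2 BR=1, R=6, W=2
[1] MEM needs rd=2 wr=0: ok; after: ALU=2 MUL=0 MEM=1 BR=1, R=4, W=2
[2] MEM needs rd=2 wr=0: ok; after: ALU=2 MUL=0 MEM=0 BR=1, R=2, W=2
[3] MUL needs rd=2 wr=1: FU; after: ALU=2 MUL=0 MEM=0 BR=1, R=2, W=2
[4] MUL needs rd=2 wr=1: FU; after: ALU=2 MUL=0 MEM=0 BR=1, R=2, W=2
[5] ALU needs rd=2 wr=1: ok; after: ALU=1 MUL=0 MEM=0 BR=1, R=0, W=1
[6] BR needs rd=2 wr=0: RD_PORT; after: ALU=1 MUL=0 MEM=0 BR=1, R=0, W=1

issued = [0, 1, 2, 5]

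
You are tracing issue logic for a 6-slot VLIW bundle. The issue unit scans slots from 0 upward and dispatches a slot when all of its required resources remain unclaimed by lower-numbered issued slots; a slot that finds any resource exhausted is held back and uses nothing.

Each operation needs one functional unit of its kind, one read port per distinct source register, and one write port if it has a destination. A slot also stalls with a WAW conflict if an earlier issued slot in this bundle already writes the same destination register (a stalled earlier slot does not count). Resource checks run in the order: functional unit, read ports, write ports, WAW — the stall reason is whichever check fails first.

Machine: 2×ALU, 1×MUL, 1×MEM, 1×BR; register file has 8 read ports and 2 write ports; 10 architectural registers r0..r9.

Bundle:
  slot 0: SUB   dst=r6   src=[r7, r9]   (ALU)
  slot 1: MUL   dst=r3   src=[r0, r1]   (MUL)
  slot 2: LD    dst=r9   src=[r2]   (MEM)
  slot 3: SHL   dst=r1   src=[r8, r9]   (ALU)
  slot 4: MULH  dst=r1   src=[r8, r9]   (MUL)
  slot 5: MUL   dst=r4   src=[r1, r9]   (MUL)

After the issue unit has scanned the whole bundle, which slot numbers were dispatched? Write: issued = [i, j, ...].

slot 0 (ALU): ISSUE — free A1,Mu1,Ld1,B1 rp6 wp1
slot 1 (MUL): ISSUE — free A1,Mu0,Ld1,B1 rp4 wp0
slot 2 (MEM): stall WR_PORT — free A1,Mu0,Ld1,B1 rp4 wp0
slot 3 (ALU): stall WR_PORT — free A1,Mu0,Ld1,B1 rp4 wp0
slot 4 (MUL): stall FU — free A1,Mu0,Ld1,B1 rp4 wp0
slot 5 (MUL): stall FU — free A1,Mu0,Ld1,B1 rp4 wp0

issued = [0, 1]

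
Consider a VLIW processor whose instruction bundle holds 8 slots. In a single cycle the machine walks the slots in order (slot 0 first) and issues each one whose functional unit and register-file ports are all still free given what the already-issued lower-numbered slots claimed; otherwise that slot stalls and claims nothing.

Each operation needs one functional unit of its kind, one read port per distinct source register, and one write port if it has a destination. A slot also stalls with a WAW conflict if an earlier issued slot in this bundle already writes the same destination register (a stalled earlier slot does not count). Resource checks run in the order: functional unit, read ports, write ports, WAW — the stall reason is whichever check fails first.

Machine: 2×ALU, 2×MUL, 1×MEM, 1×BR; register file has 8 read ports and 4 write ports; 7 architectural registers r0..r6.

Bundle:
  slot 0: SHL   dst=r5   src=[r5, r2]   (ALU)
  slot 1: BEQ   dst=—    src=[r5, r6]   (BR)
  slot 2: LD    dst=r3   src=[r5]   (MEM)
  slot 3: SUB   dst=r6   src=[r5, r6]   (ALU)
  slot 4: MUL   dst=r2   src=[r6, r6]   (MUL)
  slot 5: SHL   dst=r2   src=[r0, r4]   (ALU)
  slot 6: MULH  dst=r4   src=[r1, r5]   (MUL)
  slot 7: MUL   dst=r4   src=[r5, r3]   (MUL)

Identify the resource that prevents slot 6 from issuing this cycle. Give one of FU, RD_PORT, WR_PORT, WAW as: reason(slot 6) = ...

slot 0 (ALU): ISSUE — free A1,Mu2,Ld1,B1 rp6 wp3
slot 1 (BR): ISSUE — free A1,Mu2,Ld1,B0 rp4 wp3
slot 2 (MEM): ISSUE — free A1,Mu2,Ld0,B0 rp3 wp2
slot 3 (ALU): ISSUE — free A0,Mu2,Ld0,B0 rp1 wp1
slot 4 (MUL): ISSUE — free A0,Mu1,Ld0,B0 rp0 wp0
slot 5 (ALU): stall FU — free A0,Mu1,Ld0,B0 rp0 wp0
slot 6 (MUL): stall RD_PORT — free A0,Mu1,Ld0,B0 rp0 wp0
slot 7 (MUL): stall RD_PORT — free A0,Mu1,Ld0,B0 rp0 wp0

reason(slot 6) = RD_PORT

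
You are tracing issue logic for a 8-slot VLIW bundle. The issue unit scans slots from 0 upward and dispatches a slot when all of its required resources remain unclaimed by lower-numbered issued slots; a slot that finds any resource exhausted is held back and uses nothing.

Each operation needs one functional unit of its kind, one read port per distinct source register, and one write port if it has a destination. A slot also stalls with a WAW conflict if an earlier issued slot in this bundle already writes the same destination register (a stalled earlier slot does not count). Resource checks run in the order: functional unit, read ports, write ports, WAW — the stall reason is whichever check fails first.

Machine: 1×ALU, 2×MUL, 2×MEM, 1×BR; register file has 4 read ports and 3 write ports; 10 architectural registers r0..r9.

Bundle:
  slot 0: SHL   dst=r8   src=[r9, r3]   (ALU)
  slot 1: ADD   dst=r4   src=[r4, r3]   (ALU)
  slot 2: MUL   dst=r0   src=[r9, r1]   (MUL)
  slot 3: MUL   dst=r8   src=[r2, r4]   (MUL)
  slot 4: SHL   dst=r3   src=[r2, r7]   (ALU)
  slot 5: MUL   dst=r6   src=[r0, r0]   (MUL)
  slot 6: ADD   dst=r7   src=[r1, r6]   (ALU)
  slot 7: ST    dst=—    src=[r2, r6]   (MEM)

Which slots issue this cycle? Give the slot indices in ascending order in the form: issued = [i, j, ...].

  0. ALU→r8 ⇒ go  {0A/2Mu/2Ld/1B | 2r 2w}
  1. ALU→r4 ⇒ no(FU)  {0A/2Mu/2Ld/1B | 2r 2w}
  2. MUL→r0 ⇒ go  {0A/1Mu/2Ld/1B | 0r 1w}
  3. MUL→r8 ⇒ no(RD_PORT)  {0A/1Mu/2Ld/1B | 0r 1w}
  4. ALU→r3 ⇒ no(FU)  {0A/1Mu/2Ld/1B | 0r 1w}
  5. MUL→r6 ⇒ no(RD_PORT)  {0A/1Mu/2Ld/1B | 0r 1w}
  6. ALU→r7 ⇒ no(FU)  {0A/1Mu/2Ld/1B | 0r 1w}
  7. MEM ⇒ no(RD_PORT)  {0A/1Mu/2Ld/1B | 0r 1w}

issued = [0, 2]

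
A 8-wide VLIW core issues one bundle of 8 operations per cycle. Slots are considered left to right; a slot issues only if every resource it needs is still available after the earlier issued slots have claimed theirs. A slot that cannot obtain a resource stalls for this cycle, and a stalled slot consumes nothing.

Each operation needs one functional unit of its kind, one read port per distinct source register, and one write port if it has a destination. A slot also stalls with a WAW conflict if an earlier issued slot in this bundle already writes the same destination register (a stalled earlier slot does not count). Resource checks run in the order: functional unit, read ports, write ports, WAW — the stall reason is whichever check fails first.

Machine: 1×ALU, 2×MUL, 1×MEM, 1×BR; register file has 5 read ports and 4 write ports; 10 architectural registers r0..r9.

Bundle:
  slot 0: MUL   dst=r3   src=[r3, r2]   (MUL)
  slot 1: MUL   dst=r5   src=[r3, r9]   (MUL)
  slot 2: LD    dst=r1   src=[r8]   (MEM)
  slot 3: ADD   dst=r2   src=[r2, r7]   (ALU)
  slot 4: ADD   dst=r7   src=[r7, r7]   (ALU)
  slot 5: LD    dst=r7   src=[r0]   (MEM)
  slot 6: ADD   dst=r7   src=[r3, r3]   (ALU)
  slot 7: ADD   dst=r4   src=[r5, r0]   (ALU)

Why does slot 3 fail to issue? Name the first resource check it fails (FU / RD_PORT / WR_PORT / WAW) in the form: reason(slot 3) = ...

reason(slot 3) = RD_PORT

(0) want 1×MUL +2rd +1wr — yes → AL1|MU1|ME1|BR1|rd3|wr3
(1) want 1×MUL +2rd +1wr — yes → AL1|MU0|ME1|BR1|rd1|wr2
(2) want 1×MEM +1rd +1wr — yes → AL1|MU0|ME0|BR1|rd0|wr1
(3) want 1×ALU +2rd +1wr — RD_PORT → AL1|MU0|ME0|BR1|rd0|wr1
(4) want 1×ALU +1rd +1wr — RD_PORT → AL1|MU0|ME0|BR1|rd0|wr1
(5) want 1×MEM +1rd +1wr — FU → AL1|MU0|ME0|BR1|rd0|wr1
(6) want 1×ALU +1rd +1wr — RD_PORT → AL1|MU0|ME0|BR1|rd0|wr1
(7) want 1×ALU +2rd +1wr — RD_PORT → AL1|MU0|ME0|BR1|rd0|wr1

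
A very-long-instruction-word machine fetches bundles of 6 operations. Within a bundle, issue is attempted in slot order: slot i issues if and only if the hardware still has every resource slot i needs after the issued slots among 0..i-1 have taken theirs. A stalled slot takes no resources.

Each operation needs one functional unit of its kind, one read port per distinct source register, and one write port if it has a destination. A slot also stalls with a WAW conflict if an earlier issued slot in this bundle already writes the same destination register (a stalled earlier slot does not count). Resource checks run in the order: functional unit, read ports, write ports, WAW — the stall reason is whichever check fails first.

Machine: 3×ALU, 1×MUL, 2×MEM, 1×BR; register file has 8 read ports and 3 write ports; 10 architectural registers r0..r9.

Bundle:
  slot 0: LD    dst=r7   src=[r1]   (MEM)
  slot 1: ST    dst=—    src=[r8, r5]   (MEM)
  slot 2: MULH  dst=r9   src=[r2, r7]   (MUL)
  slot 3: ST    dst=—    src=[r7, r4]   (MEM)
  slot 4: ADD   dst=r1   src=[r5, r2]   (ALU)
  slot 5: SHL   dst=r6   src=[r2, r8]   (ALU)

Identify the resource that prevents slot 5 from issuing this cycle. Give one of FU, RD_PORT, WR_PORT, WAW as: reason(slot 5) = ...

reason(slot 5) = RD_PORT

#0 MEM src=r1 dispatched  <A:3 Mu:1 Ld:1 B:1 rd:7 wr:2>
#1 MEM src=r8,r5 dispatched  <A:3 Mu:1 Ld:0 B:1 rd:5 wr:2>
#2 MUL src=r2,r7 dispatched  <A:3 Mu:0 Ld:0 B:1 rd:3 wr:1>
#3 MEM src=r7,r4 held:FU  <A:3 Mu:0 Ld:0 B:1 rd:3 wr:1>
#4 ALU src=r5,r2 dispatched  <A:2 Mu:0 Ld:0 B:1 rd:1 wr:0>
#5 ALU src=r2,r8 held:RD_PORT  <A:2 Mu:0 Ld:0 B:1 rd:1 wr:0>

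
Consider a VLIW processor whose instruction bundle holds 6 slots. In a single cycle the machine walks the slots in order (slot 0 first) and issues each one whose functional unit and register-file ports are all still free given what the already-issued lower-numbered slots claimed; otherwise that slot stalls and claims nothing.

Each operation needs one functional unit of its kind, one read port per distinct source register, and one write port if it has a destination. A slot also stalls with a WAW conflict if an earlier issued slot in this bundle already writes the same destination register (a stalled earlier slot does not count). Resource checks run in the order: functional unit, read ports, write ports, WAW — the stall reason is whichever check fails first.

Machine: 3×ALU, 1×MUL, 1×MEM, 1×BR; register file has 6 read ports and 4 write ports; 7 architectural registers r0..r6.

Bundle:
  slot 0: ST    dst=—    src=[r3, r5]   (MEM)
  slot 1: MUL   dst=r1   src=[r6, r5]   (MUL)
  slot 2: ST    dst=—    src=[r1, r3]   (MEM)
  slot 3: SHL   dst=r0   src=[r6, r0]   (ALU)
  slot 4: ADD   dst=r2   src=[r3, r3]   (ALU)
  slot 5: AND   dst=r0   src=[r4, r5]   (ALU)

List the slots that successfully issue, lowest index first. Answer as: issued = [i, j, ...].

issued = [0, 1, 3]

  0. MEM ⇒ go  {3A/1Mu/0Ld/1B | 4r 4w}
  1. MUL→r1 ⇒ go  {3A/0Mu/0Ld/1B | 2r 3w}
  2. MEM ⇒ no(FU)  {3A/0Mu/0Ld/1B | 2r 3w}
  3. ALU→r0 ⇒ go  {2A/0Mu/0Ld/1B | 0r 2w}
  4. ALU→r2 ⇒ no(RD_PORT)  {2A/0Mu/0Ld/1B | 0r 2w}
  5. ALU→r0 ⇒ no(RD_PORT)  {2A/0Mu/0Ld/1B | 0r 2w}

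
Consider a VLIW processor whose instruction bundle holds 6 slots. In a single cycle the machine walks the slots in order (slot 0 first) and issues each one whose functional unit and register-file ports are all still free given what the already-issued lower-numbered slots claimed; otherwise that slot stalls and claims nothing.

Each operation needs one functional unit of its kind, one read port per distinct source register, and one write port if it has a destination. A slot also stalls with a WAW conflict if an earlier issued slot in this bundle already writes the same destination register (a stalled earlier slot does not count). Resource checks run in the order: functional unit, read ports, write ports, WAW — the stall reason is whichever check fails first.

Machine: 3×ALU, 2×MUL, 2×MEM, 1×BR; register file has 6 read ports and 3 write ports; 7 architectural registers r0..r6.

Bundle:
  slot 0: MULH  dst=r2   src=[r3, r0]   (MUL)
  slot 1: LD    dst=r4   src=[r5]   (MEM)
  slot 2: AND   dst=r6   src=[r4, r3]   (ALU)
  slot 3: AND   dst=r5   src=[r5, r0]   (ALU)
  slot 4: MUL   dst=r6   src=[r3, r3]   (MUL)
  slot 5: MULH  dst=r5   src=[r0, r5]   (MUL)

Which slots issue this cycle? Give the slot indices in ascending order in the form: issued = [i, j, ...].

issued = [0, 1, 2]

[0] MUL needs rd=2 wr=1: ok; after: ALU=3 MUL=1 MEM=2 BR=1, R=4, W=2
[1] MEM needs rd=1 wr=1: ok; after: ALU=3 MUL=1 MEM=1 BR=1, R=3, W=1
[2] ALU needs rd=2 wr=1: ok; after: ALU=2 MUL=1 MEM=1 BR=1, R=1, W=0
[3] ALU needs rd=2 wr=1: RD_PORT; after: ALU=2 MUL=1 MEM=1 BR=1, R=1, W=0
[4] MUL needs rd=1 wr=1: WR_PORT; after: ALU=2 MUL=1 MEM=1 BR=1, R=1, W=0
[5] MUL needs rd=2 wr=1: RD_PORT; after: ALU=2 MUL=1 MEM=1 BR=1, R=1, W=0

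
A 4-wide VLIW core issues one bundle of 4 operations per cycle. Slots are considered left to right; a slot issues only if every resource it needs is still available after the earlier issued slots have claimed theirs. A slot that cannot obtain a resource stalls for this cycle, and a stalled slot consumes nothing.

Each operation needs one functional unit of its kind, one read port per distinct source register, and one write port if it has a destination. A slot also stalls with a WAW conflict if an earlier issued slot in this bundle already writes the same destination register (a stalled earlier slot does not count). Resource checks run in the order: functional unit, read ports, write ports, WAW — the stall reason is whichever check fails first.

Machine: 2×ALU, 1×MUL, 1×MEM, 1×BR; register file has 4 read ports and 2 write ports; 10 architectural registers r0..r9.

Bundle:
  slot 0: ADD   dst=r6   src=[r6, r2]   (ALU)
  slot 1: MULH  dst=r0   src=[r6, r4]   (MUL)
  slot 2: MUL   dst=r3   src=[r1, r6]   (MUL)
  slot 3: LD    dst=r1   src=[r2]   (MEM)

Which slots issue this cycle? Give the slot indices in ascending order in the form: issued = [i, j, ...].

issued = [0, 1]

#0 ALU src=r6,r2 dispatched  <A:1 Mu:1 Ld:1 B:1 rd:2 wr:1>
#1 MUL src=r6,r4 dispatched  <A:1 Mu:0 Ld:1 B:1 rd:0 wr:0>
#2 MUL src=r1,r6 held:FU  <A:1 Mu:0 Ld:1 B:1 rd:0 wr:0>
#3 MEM src=r2 held:RD_PORT  <A:1 Mu:0 Ld:1 B:1 rd:0 wr:0>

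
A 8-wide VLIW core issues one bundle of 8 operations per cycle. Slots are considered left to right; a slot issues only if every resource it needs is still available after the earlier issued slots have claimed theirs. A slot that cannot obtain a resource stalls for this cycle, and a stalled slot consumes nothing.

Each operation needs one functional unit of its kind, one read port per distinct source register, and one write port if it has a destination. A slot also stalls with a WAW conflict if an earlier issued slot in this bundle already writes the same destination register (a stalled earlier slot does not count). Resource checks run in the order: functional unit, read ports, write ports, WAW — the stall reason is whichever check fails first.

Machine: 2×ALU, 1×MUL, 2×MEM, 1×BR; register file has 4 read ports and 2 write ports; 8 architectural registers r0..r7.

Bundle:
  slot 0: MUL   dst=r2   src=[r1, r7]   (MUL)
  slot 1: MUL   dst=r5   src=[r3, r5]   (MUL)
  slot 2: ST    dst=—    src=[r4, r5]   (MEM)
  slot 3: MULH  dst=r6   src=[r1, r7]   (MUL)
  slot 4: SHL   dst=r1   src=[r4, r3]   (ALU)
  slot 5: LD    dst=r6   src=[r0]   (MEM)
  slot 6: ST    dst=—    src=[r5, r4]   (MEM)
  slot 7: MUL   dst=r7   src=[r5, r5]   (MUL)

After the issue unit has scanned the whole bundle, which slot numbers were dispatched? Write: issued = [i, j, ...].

#0 MUL src=r1,r7 dispatched  <A:2 Mu:0 Ld:2 B:1 rd:2 wr:1>
#1 MUL src=r3,r5 held:FU  <A:2 Mu:0 Ld:2 B:1 rd:2 wr:1>
#2 MEM src=r4,r5 dispatched  <A:2 Mu:0 Ld:1 B:1 rd:0 wr:1>
#3 MUL src=r1,r7 held:FU  <A:2 Mu:0 Ld:1 B:1 rd:0 wr:1>
#4 ALU src=r4,r3 held:RD_PORT  <A:2 Mu:0 Ld:1 B:1 rd:0 wr:1>
#5 MEM src=r0 held:RD_PORT  <A:2 Mu:0 Ld:1 B:1 rd:0 wr:1>
#6 MEM src=r5,r4 held:RD_PORT  <A:2 Mu:0 Ld:1 B:1 rd:0 wr:1>
#7 MUL src=r5,r5 held:FU  <A:2 Mu:0 Ld:1 B:1 rd:0 wr:1>

issued = [0, 2]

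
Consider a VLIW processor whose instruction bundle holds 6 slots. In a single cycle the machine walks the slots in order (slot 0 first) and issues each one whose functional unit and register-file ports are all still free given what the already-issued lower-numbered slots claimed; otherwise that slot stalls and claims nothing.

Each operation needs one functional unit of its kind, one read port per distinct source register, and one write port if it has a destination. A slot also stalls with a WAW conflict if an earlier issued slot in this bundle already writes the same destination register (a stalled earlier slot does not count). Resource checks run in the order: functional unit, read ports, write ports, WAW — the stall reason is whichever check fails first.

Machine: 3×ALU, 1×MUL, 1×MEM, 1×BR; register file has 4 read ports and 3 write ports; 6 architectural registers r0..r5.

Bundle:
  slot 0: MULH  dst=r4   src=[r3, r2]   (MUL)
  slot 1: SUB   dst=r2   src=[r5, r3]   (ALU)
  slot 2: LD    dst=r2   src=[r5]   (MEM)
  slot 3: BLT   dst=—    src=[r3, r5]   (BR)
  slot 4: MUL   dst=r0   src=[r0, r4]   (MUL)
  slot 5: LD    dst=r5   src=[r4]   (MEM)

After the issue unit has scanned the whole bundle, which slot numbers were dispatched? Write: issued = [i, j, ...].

(0) want 1×MUL +2rd +1wr — yes → AL3|MU0|ME1|BR1|rd2|wr2
(1) want 1×ALU +2rd +1wr — yes → AL2|MU0|ME1|BR1|rd0|wr1
(2) want 1×MEM +1rd +1wr — RD_PORT → AL2|MU0|ME1|BR1|rd0|wr1
(3) want 1×BR +2rd +0wr — RD_PORT → AL2|MU0|ME1|BR1|rd0|wr1
(4) want 1×MUL +2rd +1wr — FU → AL2|MU0|ME1|BR1|rd0|wr1
(5) want 1×MEM +1rd +1wr — RD_PORT → AL2|MU0|ME1|BR1|rd0|wr1

issued = [0, 1]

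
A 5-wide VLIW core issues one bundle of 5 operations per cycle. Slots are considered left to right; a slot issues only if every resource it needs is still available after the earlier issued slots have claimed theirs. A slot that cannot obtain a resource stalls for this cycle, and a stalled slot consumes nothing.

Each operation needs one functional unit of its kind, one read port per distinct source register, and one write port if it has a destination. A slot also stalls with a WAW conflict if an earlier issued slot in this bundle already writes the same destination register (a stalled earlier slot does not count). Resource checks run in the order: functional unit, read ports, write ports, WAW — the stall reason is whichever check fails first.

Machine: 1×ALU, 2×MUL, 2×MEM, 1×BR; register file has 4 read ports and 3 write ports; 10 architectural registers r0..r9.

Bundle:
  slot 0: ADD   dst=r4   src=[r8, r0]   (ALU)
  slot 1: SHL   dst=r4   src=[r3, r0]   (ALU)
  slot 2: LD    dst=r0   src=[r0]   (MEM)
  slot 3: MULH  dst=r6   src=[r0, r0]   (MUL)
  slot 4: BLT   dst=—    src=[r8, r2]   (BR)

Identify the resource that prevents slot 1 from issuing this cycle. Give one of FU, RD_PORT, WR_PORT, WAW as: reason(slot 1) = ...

reason(slot 1) = FU

(0) want 1×ALU +2rd +1wr — yes → AL0|MU2|ME2|BR1|rd2|wr2
(1) want 1×ALU +2rd +1wr — FU → AL0|MU2|ME2|BR1|rd2|wr2
(2) want 1×MEM +1rd +1wr — yes → AL0|MU2|ME1|BR1|rd1|wr1
(3) want 1×MUL +1rd +1wr — yes → AL0|MU1|ME1|BR1|rd0|wr0
(4) want 1×BR +2rd +0wr — RD_PORT → AL0|MU1|ME1|BR1|rd0|wr0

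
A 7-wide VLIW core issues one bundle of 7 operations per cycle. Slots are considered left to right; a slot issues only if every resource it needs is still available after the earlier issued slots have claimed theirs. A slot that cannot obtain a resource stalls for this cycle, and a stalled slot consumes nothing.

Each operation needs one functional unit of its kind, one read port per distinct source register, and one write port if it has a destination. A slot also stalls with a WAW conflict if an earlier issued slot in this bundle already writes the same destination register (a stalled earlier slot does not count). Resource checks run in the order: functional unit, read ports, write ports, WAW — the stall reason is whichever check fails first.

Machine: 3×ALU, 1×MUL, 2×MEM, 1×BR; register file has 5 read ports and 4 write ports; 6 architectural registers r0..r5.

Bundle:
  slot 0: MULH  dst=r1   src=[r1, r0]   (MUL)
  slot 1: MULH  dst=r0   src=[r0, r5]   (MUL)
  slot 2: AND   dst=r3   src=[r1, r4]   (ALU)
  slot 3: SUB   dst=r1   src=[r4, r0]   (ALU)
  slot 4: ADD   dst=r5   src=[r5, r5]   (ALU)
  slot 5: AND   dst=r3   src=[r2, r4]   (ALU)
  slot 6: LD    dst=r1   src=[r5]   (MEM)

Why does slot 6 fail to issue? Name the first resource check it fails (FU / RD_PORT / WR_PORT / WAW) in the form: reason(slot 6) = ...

reason(slot 6) = RD_PORT

#0 MUL src=r1,r0 dispatched  <A:3 Mu:0 Ld:2 B:1 rd:3 wr:3>
#1 MUL src=r0,r5 held:FU  <A:3 Mu:0 Ld:2 B:1 rd:3 wr:3>
#2 ALU src=r1,r4 dispatched  <A:2 Mu:0 Ld:2 B:1 rd:1 wr:2>
#3 ALU src=r4,r0 held:RD_PORT  <A:2 Mu:0 Ld:2 B:1 rd:1 wr:2>
#4 ALU src=r5,r5 dispatched  <A:1 Mu:0 Ld:2 B:1 rd:0 wr:1>
#5 ALU src=r2,r4 held:RD_PORT  <A:1 Mu:0 Ld:2 B:1 rd:0 wr:1>
#6 MEM src=r5 held:RD_PORT  <A:1 Mu:0 Ld:2 B:1 rd:0 wr:1>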